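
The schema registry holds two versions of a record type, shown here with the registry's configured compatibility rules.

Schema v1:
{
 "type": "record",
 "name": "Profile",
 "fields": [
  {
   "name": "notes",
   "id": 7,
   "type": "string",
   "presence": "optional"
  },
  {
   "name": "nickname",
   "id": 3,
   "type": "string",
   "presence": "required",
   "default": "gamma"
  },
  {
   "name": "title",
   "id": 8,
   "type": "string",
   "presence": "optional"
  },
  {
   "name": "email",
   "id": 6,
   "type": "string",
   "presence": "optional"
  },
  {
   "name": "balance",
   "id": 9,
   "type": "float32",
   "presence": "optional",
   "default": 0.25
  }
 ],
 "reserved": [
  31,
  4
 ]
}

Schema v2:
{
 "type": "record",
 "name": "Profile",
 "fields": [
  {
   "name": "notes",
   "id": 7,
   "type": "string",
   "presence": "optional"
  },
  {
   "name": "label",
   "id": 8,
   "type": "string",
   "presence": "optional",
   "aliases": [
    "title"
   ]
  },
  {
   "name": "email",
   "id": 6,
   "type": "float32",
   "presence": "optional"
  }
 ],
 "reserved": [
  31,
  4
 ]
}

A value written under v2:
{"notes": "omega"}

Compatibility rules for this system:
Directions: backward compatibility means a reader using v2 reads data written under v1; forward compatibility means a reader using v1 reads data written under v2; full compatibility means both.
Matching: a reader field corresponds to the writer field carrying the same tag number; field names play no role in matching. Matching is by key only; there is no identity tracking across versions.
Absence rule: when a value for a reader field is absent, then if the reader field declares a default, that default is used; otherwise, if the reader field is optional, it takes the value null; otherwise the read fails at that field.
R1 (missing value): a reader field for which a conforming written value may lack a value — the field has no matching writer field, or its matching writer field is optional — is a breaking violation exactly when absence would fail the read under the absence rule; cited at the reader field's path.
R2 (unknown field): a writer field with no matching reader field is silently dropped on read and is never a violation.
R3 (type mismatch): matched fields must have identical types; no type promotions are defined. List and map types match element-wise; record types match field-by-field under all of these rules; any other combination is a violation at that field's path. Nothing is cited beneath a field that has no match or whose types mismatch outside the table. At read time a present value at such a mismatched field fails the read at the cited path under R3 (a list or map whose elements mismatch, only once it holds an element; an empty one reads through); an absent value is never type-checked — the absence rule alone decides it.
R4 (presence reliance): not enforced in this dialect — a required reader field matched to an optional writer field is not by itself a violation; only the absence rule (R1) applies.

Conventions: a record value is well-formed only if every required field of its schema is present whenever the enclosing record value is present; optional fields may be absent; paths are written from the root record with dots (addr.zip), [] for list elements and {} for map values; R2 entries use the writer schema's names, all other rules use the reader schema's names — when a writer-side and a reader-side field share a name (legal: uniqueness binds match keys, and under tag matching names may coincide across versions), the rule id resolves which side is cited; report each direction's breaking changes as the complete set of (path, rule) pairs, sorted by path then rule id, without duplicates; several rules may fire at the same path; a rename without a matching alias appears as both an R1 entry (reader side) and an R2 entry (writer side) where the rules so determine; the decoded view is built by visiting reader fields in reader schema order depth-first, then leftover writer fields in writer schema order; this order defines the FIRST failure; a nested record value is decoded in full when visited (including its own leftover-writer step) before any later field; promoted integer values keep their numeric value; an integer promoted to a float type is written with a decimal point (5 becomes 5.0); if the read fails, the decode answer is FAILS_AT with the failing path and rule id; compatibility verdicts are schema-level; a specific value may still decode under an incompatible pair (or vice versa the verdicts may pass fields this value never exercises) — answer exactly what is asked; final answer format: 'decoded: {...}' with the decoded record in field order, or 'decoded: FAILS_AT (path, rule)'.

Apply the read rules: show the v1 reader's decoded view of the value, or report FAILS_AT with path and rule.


the writer's type comes first in each Profile pair
decode (reader v1):
  notes := "omega"
  nickname := "gamma" (absent -> default)
  title := null (absent, optional -> null)
  email := null (absent, optional -> null)
  balance := 0.25 (absent -> default)
  => decoded: {"notes": "omega", "nickname": "gamma", "title": null, "email": null, "balance": 0.25}
diffs on Profile not affecting the asked answer:
  field email in record Profile: type string changed to float32 -> a verdict-level change on Profile — the shown value reads the same
  removed field nickname from record Profile -> triggers nothing under the printed rules; the Profile answer is the same either way
  removed field balance from record Profile -> triggers nothing under the printed rules; the Profile answer is the same either way
  renamed field title to label in record Profile (alias title declared on the renamed field) -> triggers nothing under the printed rules; the Profile answer is the same either way

decoded: {"notes": "omega", "nickname": "gamma", "title": null, "email": null, "balance": 0.25}


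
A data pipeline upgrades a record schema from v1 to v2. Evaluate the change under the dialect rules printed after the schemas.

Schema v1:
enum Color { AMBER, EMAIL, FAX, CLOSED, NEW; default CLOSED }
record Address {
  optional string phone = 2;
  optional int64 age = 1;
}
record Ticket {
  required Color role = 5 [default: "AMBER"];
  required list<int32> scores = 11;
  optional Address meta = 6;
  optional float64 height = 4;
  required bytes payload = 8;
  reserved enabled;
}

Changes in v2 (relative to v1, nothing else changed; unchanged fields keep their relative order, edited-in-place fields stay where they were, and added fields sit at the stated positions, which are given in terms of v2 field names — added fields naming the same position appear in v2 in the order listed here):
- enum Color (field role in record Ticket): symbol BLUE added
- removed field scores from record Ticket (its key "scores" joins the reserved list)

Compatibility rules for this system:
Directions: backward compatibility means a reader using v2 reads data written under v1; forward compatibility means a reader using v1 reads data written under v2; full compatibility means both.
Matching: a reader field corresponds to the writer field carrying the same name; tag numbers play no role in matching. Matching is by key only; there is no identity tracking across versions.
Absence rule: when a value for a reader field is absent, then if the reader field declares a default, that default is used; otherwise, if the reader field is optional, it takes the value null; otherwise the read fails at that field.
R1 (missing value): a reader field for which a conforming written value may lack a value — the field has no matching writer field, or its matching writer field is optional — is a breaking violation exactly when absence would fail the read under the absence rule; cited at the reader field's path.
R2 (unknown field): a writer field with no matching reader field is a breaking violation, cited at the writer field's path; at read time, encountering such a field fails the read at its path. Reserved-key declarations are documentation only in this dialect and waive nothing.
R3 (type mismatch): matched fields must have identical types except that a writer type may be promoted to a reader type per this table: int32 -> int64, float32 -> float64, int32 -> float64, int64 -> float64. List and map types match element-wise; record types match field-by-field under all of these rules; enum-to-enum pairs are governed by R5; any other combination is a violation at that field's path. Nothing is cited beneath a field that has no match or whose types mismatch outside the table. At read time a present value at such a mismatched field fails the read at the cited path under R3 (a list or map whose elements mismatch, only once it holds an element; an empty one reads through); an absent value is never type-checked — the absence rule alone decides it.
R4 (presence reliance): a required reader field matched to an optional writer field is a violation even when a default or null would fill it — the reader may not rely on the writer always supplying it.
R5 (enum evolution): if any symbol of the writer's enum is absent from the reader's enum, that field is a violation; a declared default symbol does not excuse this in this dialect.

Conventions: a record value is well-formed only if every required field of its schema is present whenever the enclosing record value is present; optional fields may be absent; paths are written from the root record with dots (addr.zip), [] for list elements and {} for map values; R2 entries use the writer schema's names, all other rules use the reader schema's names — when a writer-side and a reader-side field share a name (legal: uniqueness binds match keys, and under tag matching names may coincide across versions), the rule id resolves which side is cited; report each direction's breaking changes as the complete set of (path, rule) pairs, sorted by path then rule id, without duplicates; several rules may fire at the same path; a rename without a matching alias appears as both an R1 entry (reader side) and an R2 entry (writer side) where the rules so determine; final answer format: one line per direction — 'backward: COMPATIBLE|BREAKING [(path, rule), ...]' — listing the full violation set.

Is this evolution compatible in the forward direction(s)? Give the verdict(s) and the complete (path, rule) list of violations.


in Ticket below, arrows point writer -> reader
forward analysis of Ticket with v1 as reader and v2 as writer:
  role <- role (Color -> Color, writer required)
  no writer field matches reader scores
  meta <- meta (Address -> Address, writer optional)
  height <- height (float64 -> float64, writer optional)
  payload <- payload (bytes -> bytes, writer required)
  meta.phone <- meta.phone (string -> string, writer optional)
  meta.age <- meta.age (int64 -> int64, writer optional)
  R5 fires at role
  R1 fires at scores
  => forward: BREAKING (2)

forward: BREAKING [(role, R5), (scores, R1)]


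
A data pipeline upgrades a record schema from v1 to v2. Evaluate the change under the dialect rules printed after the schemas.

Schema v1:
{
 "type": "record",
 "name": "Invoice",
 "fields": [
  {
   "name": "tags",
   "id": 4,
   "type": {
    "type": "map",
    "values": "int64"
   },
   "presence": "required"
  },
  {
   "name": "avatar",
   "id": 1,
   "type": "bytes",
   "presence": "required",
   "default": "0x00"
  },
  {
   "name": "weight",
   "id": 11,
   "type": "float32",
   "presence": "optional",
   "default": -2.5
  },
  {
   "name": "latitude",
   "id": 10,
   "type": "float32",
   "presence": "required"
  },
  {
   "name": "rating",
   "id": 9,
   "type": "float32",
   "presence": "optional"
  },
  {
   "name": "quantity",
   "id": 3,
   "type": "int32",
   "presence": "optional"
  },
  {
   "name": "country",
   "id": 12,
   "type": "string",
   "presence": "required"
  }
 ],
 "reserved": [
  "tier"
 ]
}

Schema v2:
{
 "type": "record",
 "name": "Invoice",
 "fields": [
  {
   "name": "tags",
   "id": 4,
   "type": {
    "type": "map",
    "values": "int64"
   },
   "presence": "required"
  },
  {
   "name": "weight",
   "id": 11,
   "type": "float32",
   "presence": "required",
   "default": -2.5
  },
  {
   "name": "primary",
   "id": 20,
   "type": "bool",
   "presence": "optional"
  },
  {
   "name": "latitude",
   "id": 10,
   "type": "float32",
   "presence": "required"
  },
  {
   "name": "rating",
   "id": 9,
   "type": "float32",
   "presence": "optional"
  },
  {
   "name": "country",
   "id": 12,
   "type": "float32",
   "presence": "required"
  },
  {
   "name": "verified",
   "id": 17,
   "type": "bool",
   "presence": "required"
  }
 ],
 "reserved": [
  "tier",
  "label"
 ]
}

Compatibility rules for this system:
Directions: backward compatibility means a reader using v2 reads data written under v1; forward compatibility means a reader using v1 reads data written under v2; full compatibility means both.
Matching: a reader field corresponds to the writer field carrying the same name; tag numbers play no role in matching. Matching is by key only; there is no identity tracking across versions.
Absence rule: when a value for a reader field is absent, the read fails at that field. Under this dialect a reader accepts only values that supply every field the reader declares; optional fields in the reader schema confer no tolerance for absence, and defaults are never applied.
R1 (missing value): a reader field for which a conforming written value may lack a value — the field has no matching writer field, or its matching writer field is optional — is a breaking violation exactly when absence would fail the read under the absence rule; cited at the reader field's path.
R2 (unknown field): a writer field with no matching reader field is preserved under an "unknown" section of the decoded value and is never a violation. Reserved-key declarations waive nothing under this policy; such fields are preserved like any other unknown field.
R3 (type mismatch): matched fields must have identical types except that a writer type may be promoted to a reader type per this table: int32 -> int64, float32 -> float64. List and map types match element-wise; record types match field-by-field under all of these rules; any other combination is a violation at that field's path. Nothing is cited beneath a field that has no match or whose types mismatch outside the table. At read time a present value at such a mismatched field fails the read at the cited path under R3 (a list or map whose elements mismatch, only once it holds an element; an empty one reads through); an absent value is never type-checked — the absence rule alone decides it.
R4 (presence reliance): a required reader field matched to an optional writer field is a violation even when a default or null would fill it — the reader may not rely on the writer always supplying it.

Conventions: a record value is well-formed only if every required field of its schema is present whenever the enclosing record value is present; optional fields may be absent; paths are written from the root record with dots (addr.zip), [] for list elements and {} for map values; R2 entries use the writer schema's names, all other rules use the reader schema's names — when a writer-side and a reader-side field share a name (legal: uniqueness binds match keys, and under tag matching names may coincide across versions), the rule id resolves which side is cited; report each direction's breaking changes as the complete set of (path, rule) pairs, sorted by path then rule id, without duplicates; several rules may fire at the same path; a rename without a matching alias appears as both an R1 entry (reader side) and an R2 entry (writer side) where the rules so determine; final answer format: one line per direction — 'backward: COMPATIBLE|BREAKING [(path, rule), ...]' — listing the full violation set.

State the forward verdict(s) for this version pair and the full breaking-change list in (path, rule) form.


forward: BREAKING [(avatar, R1), (country, R3), (quantity, R1), (rating, R1)]

each type pair in Invoice: writer, then reader
forward analysis of Invoice with v1 as reader and v2 as writer:
  tags: paired with writer tags (map<string, int64> -> map<string, int64>; writer required)
  avatar: no writer match
  weight: paired with writer weight (float32 -> float32; writer required)
  latitude: paired with writer latitude (float32 -> float32; writer required)
  rating: paired with writer rating (float32 -> float32; writer optional)
  quantity: no writer match
  country: paired with writer country (float32 -> string; writer required)
  writer primary: unknown to reader
  writer verified: unknown to reader
  violation R1 at avatar
  violation R3 at country
  violation R1 at quantity
  violation R1 at rating
  => forward: BREAKING (4)
the rest of the Invoice diff is inert for this question:
  added field primary to record Invoice: optional bool, tag 20 (in v2 it sits immediately before latitude) -> fires only in the backward direction of Invoice, which is not asked here
  added field verified to record Invoice: required bool, tag 17 (in v2 it sits last) -> fires only in the backward direction of Invoice, which is not asked here
  removed field quantity from record Invoice -> fires only in the backward direction of Invoice, which is not asked here


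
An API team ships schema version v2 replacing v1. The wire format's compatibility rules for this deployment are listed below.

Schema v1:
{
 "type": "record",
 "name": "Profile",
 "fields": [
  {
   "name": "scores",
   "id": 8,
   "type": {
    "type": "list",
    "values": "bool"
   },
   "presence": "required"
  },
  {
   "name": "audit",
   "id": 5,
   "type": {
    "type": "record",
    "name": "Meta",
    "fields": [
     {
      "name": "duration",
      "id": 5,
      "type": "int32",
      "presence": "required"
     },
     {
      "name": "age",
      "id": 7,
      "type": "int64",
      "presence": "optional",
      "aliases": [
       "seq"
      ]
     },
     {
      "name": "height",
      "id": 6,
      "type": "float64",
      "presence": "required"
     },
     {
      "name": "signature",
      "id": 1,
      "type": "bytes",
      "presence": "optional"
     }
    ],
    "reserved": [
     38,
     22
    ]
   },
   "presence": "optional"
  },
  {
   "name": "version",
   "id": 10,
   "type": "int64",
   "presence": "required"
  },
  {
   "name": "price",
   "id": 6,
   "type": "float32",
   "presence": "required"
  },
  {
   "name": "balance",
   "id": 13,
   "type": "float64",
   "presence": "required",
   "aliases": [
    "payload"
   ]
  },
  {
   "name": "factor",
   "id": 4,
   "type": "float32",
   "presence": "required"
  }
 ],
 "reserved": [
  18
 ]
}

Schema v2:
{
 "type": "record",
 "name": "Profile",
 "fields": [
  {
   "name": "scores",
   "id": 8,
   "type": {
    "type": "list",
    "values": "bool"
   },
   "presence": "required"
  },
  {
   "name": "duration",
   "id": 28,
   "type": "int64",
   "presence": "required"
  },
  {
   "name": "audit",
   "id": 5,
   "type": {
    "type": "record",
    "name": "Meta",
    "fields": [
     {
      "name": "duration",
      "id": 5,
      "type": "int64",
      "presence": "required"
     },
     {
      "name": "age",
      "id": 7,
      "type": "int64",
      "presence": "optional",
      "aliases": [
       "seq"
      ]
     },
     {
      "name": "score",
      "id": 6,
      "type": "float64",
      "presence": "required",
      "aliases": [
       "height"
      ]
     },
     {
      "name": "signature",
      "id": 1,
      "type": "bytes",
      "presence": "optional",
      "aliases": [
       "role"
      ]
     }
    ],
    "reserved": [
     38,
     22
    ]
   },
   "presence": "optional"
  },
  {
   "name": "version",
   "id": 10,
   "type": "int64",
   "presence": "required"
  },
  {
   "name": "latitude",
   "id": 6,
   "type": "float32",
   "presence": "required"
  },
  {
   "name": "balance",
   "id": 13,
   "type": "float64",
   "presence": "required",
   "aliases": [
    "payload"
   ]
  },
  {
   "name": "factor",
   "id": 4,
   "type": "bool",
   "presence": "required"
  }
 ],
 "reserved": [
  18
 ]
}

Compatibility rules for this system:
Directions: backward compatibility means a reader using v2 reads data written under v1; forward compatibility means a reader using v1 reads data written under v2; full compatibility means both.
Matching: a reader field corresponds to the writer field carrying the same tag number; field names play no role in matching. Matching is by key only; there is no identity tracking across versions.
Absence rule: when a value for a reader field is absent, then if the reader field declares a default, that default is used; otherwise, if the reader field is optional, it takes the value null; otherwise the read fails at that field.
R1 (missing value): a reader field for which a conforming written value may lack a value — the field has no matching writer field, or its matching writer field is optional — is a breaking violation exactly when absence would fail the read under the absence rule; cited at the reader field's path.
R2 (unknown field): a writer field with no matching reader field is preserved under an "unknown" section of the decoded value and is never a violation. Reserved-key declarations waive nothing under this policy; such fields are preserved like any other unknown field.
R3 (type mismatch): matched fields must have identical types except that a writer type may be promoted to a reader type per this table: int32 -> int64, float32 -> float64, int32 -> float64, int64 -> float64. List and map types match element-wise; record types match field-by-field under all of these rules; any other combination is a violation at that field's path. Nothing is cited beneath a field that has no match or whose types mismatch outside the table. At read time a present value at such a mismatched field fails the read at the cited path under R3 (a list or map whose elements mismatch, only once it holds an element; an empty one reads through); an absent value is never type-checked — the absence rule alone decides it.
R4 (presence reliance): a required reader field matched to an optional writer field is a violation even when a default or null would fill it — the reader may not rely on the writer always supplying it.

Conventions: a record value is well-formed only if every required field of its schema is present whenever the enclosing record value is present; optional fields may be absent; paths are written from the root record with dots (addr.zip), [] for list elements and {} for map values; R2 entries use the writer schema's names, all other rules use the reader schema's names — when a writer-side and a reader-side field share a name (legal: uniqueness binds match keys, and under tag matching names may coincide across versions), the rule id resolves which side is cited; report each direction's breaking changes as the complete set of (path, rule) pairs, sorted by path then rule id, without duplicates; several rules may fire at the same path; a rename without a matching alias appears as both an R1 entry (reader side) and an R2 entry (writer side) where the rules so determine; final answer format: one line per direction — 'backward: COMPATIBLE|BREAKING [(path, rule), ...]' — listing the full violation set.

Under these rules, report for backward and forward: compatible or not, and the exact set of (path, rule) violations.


the writer's type comes first in each Profile pair
backward on Profile — v2 reading data written by v1:
  scores <- scores (list<bool> -> list<bool>, writer required)
  duration: no writer match
  audit <- audit (Meta -> Meta, writer optional)
  version <- version (int64 -> int64, writer required)
  latitude <- price (float32 -> float32, writer required)
  balance <- balance (float64 -> float64, writer required)
  factor <- factor (float32 -> bool, writer required)
  audit.duration <- audit.duration (int32 -> int64, writer required)
  audit.age <- audit.age (int64 -> int64, writer optional)
  audit.score <- audit.height (float64 -> float64, writer required)
  audit.signature <- audit.signature (bytes -> bytes, writer optional)
  violation R1 at duration
  violation R3 at factor
  backward on Profile therefore BREAKING (2)
forward on Profile — v1 reading data written by v2:
  scores <- scores (list<bool> -> list<bool>, writer required)
  audit <- audit (Meta -> Meta, writer optional)
  version <- version (int64 -> int64, writer required)
  price <- latitude (float32 -> float32, writer required)
  balance <- balance (float64 -> float64, writer required)
  factor <- factor (bool -> float32, writer required)
  writer field duration has no reader counterpart
  audit.duration <- audit.duration (int64 -> int32, writer required)
  audit.age <- audit.age (int64 -> int64, writer optional)
  audit.height <- audit.score (float64 -> float64, writer required)
  audit.signature <- audit.signature (bytes -> bytes, writer optional)
  violation R3 at audit.duration
  violation R3 at factor
  forward on Profile therefore BREAKING (2)

backward: BREAKING [(duration, R1), (factor, R3)]; forward: BREAKING [(audit.duration, R3), (factor, R3)]


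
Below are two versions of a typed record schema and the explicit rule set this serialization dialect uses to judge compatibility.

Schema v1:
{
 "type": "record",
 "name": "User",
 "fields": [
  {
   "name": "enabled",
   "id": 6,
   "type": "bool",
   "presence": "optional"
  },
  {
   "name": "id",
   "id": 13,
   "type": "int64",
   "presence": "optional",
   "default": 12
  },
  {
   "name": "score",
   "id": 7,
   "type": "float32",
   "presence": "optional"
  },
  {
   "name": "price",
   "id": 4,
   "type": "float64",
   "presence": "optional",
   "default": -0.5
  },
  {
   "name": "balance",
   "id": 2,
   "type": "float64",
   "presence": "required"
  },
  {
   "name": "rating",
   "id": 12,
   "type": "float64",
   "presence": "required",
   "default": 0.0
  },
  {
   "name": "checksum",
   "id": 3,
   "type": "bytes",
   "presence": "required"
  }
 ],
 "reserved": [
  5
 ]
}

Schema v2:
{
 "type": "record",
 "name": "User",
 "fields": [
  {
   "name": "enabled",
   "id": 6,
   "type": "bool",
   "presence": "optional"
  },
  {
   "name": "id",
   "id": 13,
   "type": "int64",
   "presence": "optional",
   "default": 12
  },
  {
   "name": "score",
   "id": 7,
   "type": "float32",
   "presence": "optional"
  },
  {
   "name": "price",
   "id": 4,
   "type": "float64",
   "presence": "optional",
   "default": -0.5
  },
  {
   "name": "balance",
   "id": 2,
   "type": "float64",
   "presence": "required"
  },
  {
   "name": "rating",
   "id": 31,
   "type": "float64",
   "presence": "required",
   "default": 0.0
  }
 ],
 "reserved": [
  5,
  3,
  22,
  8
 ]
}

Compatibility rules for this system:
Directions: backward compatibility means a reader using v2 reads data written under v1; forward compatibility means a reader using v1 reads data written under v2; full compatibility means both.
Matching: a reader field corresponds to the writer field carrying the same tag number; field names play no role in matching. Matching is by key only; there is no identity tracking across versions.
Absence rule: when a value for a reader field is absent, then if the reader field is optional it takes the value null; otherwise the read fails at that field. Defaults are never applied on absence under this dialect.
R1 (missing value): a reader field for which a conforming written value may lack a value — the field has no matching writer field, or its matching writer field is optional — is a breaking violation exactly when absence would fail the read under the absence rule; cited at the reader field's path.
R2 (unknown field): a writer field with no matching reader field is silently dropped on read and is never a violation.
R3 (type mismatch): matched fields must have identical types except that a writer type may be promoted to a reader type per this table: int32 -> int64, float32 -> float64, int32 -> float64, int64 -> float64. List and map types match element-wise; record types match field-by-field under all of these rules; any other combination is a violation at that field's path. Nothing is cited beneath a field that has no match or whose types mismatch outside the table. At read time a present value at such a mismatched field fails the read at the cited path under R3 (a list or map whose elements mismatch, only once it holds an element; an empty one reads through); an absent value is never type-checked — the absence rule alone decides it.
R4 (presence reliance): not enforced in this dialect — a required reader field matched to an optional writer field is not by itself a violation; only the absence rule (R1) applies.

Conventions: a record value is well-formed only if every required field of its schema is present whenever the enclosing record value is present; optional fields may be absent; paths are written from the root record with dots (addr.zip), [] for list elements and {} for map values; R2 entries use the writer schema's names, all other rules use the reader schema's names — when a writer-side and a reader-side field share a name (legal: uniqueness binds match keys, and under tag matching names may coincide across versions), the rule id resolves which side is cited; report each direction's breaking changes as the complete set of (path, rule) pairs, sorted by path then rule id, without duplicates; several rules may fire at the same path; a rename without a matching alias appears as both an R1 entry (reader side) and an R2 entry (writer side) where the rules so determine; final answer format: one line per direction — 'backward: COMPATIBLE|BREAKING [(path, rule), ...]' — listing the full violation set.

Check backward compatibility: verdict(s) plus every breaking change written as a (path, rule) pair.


each type pair in User: writer, then reader
backward pass over User, reader schema v2, writer schema v1:
  writer optional, bool -> bool: reader enabled maps from writer enabled
  writer optional, int64 -> int64: reader id maps from writer id
  writer optional, float32 -> float32: reader score maps from writer score
  writer optional, float64 -> float64: reader price maps from writer price
  writer required, float64 -> float64: reader balance maps from writer balance
  rating has no writer counterpart
  leftover writer field: rating
  leftover writer field: checksum
  breaking: (rating, R1)
  backward on User therefore BREAKING (1)
the rest of the User diff is inert for this question:
  removed field checksum from record User (its key 3 joins the reserved list) -> its effect on User is confined to the forward direction, not asked

backward: BREAKING [(rating, R1)]


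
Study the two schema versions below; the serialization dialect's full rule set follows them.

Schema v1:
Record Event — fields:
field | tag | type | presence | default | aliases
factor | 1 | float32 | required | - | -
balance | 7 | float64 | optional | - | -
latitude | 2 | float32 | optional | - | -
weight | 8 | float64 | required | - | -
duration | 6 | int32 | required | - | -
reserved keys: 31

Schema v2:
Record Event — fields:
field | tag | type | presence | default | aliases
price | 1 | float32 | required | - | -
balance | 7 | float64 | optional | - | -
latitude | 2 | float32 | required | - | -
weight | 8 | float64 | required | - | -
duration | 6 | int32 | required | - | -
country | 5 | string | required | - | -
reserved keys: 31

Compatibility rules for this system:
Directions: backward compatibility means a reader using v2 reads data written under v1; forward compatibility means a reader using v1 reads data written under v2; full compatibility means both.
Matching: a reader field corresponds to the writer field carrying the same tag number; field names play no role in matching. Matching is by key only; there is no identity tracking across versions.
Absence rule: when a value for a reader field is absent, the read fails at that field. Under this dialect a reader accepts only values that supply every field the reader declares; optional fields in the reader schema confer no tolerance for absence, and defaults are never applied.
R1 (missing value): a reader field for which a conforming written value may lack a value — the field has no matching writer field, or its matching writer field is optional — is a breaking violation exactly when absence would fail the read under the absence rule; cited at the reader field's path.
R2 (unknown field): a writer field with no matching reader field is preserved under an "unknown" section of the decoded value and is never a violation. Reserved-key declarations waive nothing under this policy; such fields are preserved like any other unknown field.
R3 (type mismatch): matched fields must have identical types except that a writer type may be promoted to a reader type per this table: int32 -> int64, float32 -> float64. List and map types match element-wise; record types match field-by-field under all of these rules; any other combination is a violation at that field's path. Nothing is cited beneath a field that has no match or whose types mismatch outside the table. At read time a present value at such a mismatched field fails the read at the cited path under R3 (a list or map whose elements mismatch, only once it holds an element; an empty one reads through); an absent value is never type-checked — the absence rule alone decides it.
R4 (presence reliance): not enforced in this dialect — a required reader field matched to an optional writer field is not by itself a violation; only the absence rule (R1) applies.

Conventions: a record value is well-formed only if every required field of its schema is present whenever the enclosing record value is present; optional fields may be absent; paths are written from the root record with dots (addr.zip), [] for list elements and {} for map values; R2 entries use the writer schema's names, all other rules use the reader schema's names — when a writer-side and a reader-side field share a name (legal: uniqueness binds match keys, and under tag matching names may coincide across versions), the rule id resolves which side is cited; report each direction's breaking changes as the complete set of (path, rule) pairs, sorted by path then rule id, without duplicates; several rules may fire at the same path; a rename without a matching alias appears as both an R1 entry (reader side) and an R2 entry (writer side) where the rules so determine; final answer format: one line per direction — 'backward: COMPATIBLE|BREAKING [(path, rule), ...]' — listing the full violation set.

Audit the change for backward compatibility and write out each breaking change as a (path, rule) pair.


backward: BREAKING [(balance, R1), (country, R1), (latitude, R1)]

in Event below, arrows point writer -> reader
backward on Event — v2 reading data written by v1:
  writer required, float32 -> float32: reader price maps from writer factor
  writer optional, float64 -> float64: reader balance maps from writer balance
  writer optional, float32 -> float32: reader latitude maps from writer latitude
  writer required, float64 -> float64: reader weight maps from writer weight
  writer required, int32 -> int32: reader duration maps from writer duration
  country has no writer counterpart
  violation R1 at balance
  violation R1 at country
  violation R1 at latitude
  => 3 violation(s): backward is BREAKING for Event
the rest of the Event diff is inert for this question:
  renamed field factor to price in record Event -> triggers nothing under Event's printed rules — same verdict
  field latitude in record Event: optional changed to required -> affects forward compatibility only, which is not asked


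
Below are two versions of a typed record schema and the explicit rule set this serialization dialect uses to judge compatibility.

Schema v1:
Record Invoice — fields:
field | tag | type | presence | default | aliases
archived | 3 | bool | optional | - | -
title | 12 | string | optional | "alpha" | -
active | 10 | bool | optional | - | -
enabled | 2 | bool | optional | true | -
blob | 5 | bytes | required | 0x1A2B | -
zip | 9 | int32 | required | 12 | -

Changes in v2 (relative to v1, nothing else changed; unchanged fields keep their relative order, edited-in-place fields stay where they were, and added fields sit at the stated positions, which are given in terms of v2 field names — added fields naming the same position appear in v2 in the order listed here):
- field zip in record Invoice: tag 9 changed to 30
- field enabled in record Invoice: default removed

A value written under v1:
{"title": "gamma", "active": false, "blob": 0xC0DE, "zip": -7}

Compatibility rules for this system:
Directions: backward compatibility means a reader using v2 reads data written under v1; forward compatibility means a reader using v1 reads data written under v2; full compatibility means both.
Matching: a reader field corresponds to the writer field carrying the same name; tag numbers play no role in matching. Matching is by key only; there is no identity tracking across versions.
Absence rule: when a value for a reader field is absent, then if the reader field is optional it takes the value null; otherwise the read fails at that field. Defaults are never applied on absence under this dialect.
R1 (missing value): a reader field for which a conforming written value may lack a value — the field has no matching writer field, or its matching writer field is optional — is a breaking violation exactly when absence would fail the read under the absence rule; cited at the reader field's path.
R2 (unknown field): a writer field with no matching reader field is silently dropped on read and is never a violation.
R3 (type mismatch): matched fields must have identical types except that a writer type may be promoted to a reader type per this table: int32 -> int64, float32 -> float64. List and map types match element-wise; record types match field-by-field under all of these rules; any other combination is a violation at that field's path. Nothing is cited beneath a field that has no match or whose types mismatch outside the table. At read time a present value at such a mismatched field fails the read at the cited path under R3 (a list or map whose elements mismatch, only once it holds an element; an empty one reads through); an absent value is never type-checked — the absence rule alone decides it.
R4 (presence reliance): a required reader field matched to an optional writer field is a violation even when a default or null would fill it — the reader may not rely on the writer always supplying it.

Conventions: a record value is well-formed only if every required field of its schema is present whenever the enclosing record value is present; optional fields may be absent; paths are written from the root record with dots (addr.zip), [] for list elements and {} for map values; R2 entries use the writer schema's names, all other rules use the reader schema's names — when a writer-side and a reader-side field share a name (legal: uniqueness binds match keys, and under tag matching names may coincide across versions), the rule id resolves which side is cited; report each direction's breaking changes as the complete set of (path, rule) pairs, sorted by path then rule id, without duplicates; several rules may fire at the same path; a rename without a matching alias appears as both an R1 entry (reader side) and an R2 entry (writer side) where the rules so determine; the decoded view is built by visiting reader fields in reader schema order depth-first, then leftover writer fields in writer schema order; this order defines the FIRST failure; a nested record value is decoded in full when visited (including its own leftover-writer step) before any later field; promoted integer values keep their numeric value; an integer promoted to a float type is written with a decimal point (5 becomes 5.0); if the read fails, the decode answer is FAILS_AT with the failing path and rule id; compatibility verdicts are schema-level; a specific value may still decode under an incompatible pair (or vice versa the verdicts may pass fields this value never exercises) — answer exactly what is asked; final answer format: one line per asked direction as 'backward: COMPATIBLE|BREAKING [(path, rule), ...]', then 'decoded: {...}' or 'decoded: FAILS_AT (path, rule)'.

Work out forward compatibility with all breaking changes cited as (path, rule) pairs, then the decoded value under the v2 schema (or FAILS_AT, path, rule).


arrows below run writer -> reader for Invoice
checking forward for Invoice: reader v1 against writer v2:
  bool -> bool, writer optional: archived aligns to archived
  string -> string, writer optional: title aligns to title
  bool -> bool, writer optional: active aligns to active
  bool -> bool, writer optional: enabled aligns to enabled
  bytes -> bytes, writer required: blob aligns to blob
  int32 -> int32, writer required: zip aligns to zip
  => forward verdict for Invoice: COMPATIBLE, no violations
decode walk for Invoice under reader schema v2:
  archived := null (missing; optional => null)
  title := "gamma"
  active := false
  enabled := null (missing; optional => null)
  blob := 0xC0DE
  zip := -7
  => decoded: {"archived": null, "title": "gamma", "active": false, "enabled": null, "blob": 0xC0DE, "zip": -7}
the other Invoice changes do not affect what is asked:
  field zip in record Invoice: tag 9 changed to 30 -> no rule fires on it in Invoice's dialect; the asked verdict holds
  field enabled in record Invoice: default removed -> no rule fires on it in Invoice's dialect; the asked verdict holds

forward: COMPATIBLE []; decoded: {"archived": null, "title": "gamma", "active": false, "enabled": null, "blob": 0xC0DE, "zip": -7}
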